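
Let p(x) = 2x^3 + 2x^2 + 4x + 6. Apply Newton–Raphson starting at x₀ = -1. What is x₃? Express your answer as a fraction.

p'(x) = 6x^2 + 4x + 4.
p(-1) = 2, p'(-1) = 6, so x₁ = (-1) - 2/6 = -4/3.
p(-4/3) = -14/27, p'(-4/3) = 28/3, so x₂ = (-4/3) - (-14/27)/(28/3) = -23/18.
p(-23/18) = -53/2916, p'(-23/18) = 469/54, so x₃ = (-23/18) - (-53/2916)/(469/54) = -16154/12663.

-16154/12663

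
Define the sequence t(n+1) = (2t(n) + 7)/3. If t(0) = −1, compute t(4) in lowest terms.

439/81

t(1) = (2·(−1) + 7)/3 = 5/3.
t(2) = (2·(5/3) + 7)/3 = 31/9.
t(3) = (2·(31/9) + 7)/3 = 125/27.
t(4) = (2·(125/27) + 7)/3 = 439/81.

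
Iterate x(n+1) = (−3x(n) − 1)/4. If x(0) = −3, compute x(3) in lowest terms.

x(1) = (−3·(−3) − 1)/4 = 2.
x(2) = (−3·2 − 1)/4 = −7/4.
x(3) = (−3·(−7/4) − 1)/4 = 17/16.

17/16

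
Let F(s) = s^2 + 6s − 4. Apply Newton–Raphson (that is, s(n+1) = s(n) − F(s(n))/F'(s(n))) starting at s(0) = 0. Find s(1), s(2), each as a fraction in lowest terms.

F'(s) = 2s + 6.
F(0) = −4, F'(0) = 6, so s(1) = 0 − (−4)/6 = 2/3.
F(2/3) = 4/9, F'(2/3) = 22/3, so s(2) = (2/3) − (4/9)/(22/3) = 20/33.

s(1) = 2/3, s(2) = 20/33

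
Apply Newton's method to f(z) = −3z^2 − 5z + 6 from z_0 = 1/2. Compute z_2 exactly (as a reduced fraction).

8331/10304

f'(z) = −6z − 5.
f(1/2) = 11/4, f'(1/2) = −8, so z_1 = (1/2) − (11/4)/(−8) = 27/32.
f(27/32) = −363/1024, f'(27/32) = −161/16, so z_2 = (27/32) − (−363/1024)/(−161/16) = 8331/10304.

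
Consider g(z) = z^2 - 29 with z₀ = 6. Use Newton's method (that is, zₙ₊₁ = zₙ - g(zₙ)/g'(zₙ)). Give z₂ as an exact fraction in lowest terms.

8401/1560

g'(z) = 2z.
g(6) = 7, g'(6) = 12, so z₁ = 6 - 7/12 = 65/12.
g(65/12) = 49/144, g'(65/12) = 65/6, so z₂ = (65/12) - (49/144)/(65/6) = 8401/1560.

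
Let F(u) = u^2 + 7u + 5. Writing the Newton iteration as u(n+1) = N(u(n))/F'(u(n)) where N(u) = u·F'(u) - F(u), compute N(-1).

F'(u) = 2u + 7.
N(u) = u·F'(u) - F(u) = u·(2u + 7) - (u^2 + 7u + 5) = u^2 - 5.
N(-1) = -4.

-4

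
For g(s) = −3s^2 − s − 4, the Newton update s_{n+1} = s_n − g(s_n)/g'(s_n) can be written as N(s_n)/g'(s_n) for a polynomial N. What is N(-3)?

g'(s) = −6s − 1.
N(s) = s·g'(s) − g(s) = s·(−6s − 1) − (−3s^2 − s − 4) = −3s^2 + 4.
N(-3) = −23.

−23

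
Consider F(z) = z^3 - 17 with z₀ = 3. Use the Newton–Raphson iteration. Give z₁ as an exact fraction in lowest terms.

F'(z) = 3z^2.
F(3) = 10, F'(3) = 27, so z₁ = 3 - 10/27 = 71/27.

71/27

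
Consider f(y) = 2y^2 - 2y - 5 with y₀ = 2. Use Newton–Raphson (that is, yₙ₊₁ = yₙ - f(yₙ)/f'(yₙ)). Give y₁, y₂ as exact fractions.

y₁ = 13/6, y₂ = 259/120

f'(y) = 4y - 2.
f(2) = -1, f'(2) = 6, so y₁ = 2 - (-1)/6 = 13/6.
f(13/6) = 1/18, f'(13/6) = 20/3, so y₂ = (13/6) - (1/18)/(20/3) = 259/120.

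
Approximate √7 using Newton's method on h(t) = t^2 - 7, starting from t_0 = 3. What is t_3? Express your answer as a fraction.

32257/12192

h'(t) = 2t.
h(3) = 2, h'(3) = 6, so t_1 = 3 - 2/6 = 8/3.
h(8/3) = 1/9, h'(8/3) = 16/3, so t_2 = (8/3) - (1/9)/(16/3) = 127/48.
h(127/48) = 1/2304, h'(127/48) = 127/24, so t_3 = (127/48) - (1/2304)/(127/24) = 32257/12192.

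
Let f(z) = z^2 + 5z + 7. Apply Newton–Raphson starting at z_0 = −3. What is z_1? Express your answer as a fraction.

f'(z) = 2z + 5.
f(−3) = 1, f'(−3) = −1, so z_1 = (−3) − 1/(−1) = −2.

−2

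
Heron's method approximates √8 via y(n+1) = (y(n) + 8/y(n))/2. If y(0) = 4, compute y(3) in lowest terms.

577/204

y(1) = (4 + 8/4)/2 = 3.
y(2) = (3 + 8/3)/2 = 17/6.
y(3) = (17/6 + 8/(17/6))/2 = 577/204.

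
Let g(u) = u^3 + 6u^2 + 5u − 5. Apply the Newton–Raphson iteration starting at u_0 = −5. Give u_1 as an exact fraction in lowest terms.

g'(u) = 3u^2 + 12u + 5.
g(−5) = −5, g'(−5) = 20, so u_1 = (−5) − (−5)/20 = −19/4.

−19/4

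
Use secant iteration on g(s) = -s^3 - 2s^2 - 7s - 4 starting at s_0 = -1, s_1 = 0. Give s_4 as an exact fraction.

g(-1) = 2, g(0) = -4. s_2 = 0 - (-4)·(0 - (-1))/((-4) - 2) = -2/3.
g(0) = -4, g(-2/3) = 2/27. s_3 = (-2/3) - (2/27)·((-2/3) - 0)/((2/27) - (-4)) = -36/55.
g(-2/3) = 2/27, g(-36/55) = 896/166375. s_4 = (-36/55) - (896/166375)·((-36/55) - (-2/3))/((896/166375) - (2/27)) = -100836/154279.

-100836/154279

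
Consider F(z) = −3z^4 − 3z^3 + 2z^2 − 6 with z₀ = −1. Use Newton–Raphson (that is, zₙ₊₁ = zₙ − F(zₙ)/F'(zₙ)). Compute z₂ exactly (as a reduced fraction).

F'(z) = −12z^3 − 9z^2 + 4z.
F(−1) = −4, F'(−1) = −1, so z₁ = (−1) − (−4)/(−1) = −5.
F(−5) = −1456, F'(−5) = 1255, so z₂ = (−5) − (−1456)/1255 = −4819/1255.

−4819/1255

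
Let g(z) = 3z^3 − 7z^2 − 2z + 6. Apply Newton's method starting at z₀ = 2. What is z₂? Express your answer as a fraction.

g'(z) = 9z^2 − 14z − 2.
g(2) = −2, g'(2) = 6, so z₁ = 2 − (−2)/6 = 7/3.
g(7/3) = 4/3, g'(7/3) = 43/3, so z₂ = (7/3) − (4/3)/(43/3) = 289/129.

289/129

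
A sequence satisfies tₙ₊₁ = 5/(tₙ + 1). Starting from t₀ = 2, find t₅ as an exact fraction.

t₁ = 5/(2 + 1) = 5/3.
t₂ = 5/(5/3 + 1) = 15/8.
t₃ = 5/(15/8 + 1) = 40/23.
t₄ = 5/(40/23 + 1) = 115/63.
t₅ = 5/(115/63 + 1) = 315/178.

315/178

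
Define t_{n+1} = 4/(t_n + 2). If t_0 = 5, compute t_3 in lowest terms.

9/8

t_1 = 4/(5 + 2) = 4/7.
t_2 = 4/(4/7 + 2) = 14/9.
t_3 = 4/(14/9 + 2) = 9/8.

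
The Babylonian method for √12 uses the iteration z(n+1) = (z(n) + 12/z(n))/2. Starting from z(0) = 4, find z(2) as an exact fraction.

97/28

z(1) = (4 + 12/4)/2 = 7/2.
z(2) = (7/2 + 12/(7/2))/2 = 97/28.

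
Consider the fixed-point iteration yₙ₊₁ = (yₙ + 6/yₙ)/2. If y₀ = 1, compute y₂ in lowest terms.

y₁ = (1 + 6/1)/2 = 7/2.
y₂ = (7/2 + 6/(7/2))/2 = 73/28.

73/28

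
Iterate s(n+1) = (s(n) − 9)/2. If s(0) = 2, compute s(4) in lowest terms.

s(1) = (2 − 9)/2 = −7/2.
s(2) = ((−7/2) − 9)/2 = −25/4.
s(3) = ((−25/4) − 9)/2 = −61/8.
s(4) = ((−61/8) − 9)/2 = −133/16.

−133/16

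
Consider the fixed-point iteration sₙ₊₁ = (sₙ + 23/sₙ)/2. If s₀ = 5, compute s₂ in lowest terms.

1151/240

s₁ = (5 + 23/5)/2 = 24/5.
s₂ = (24/5 + 23/(24/5))/2 = 1151/240.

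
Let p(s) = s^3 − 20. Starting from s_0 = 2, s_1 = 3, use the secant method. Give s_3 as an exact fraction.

23270/8599

p(2) = −12, p(3) = 7. s_2 = 3 − 7·(3 − 2)/(7 − (−12)) = 50/19.
p(3) = 7, p(50/19) = −12180/6859. s_3 = (50/19) − (−12180/6859)·((50/19) − 3)/((−12180/6859) − 7) = 23270/8599.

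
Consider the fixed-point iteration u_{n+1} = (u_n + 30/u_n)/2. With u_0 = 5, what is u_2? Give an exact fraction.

u_1 = (5 + 30/5)/2 = 11/2.
u_2 = (11/2 + 30/(11/2))/2 = 241/44.

241/44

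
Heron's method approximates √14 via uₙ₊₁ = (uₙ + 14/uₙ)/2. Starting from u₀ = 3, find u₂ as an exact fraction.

u₁ = (3 + 14/3)/2 = 23/6.
u₂ = (23/6 + 14/(23/6))/2 = 1033/276.

1033/276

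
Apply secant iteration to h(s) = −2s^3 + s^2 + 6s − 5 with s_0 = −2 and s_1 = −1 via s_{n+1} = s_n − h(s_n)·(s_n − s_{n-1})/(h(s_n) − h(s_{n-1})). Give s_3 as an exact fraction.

h(−2) = 3, h(−1) = −8. s_2 = (−1) − (−8)·((−1) − (−2))/((−8) − 3) = −19/11.
h(−1) = −8, h(−19/11) = −2760/1331. s_3 = (−19/11) − (−2760/1331)·((−19/11) − (−1))/((−2760/1331) − (−8)) = −977/493.

−977/493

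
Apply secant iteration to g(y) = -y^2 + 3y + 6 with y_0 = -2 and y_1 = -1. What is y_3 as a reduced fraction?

-11/8

g(-2) = -4, g(-1) = 2. y_2 = (-1) - 2·((-1) - (-2))/(2 - (-4)) = -4/3.
g(-1) = 2, g(-4/3) = 2/9. y_3 = (-4/3) - (2/9)·((-4/3) - (-1))/((2/9) - 2) = -11/8.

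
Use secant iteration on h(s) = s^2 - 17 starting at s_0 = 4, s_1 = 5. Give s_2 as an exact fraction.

37/9

h(4) = -1, h(5) = 8. s_2 = 5 - 8·(5 - 4)/(8 - (-1)) = 37/9.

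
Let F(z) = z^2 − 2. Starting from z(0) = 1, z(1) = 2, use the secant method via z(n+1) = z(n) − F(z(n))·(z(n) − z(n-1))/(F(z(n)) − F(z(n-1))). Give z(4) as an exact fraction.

F(1) = −1, F(2) = 2. z(2) = 2 − 2·(2 − 1)/(2 − (−1)) = 4/3.
F(2) = 2, F(4/3) = −2/9. z(3) = (4/3) − (−2/9)·((4/3) − 2)/((−2/9) − 2) = 7/5.
F(4/3) = −2/9, F(7/5) = −1/25. z(4) = (7/5) − (−1/25)·((7/5) − (4/3))/((−1/25) − (−2/9)) = 58/41.

58/41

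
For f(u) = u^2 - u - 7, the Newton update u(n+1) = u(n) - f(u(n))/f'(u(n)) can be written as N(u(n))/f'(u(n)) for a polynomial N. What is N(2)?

11

f'(u) = 2u - 1.
N(u) = u·f'(u) - f(u) = u·(2u - 1) - (u^2 - u - 7) = u^2 + 7.
N(2) = 11.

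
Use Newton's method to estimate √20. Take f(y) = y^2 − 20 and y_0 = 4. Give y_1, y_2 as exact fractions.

f'(y) = 2y.
f(4) = −4, f'(4) = 8, so y_1 = 4 − (−4)/8 = 9/2.
f(9/2) = 1/4, f'(9/2) = 9, so y_2 = (9/2) − (1/4)/9 = 161/36.

y_1 = 9/2, y_2 = 161/36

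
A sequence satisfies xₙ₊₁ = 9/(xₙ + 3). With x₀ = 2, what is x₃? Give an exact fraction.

x₁ = 9/(2 + 3) = 9/5.
x₂ = 9/(9/5 + 3) = 15/8.
x₃ = 9/(15/8 + 3) = 24/13.

24/13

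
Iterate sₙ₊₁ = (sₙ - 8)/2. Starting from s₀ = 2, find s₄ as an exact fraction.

s₁ = (2 - 8)/2 = -3.
s₂ = ((-3) - 8)/2 = -11/2.
s₃ = ((-11/2) - 8)/2 = -27/4.
s₄ = ((-27/4) - 8)/2 = -59/8.

-59/8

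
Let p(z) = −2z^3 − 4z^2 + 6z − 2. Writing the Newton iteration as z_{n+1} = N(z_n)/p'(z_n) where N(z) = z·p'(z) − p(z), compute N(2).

−46

p'(z) = −6z^2 − 8z + 6.
N(z) = z·p'(z) − p(z) = z·(−6z^2 − 8z + 6) − (−2z^3 − 4z^2 + 6z − 2) = −4z^3 − 4z^2 + 2.
N(2) = −46.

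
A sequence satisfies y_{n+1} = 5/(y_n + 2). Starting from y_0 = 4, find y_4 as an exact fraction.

y_1 = 5/(4 + 2) = 5/6.
y_2 = 5/(5/6 + 2) = 30/17.
y_3 = 5/(30/17 + 2) = 85/64.
y_4 = 5/(85/64 + 2) = 320/213.

320/213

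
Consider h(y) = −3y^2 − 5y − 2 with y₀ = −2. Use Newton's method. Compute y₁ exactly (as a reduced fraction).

h'(y) = −6y − 5.
h(−2) = −4, h'(−2) = 7, so y₁ = (−2) − (−4)/7 = −10/7.

−10/7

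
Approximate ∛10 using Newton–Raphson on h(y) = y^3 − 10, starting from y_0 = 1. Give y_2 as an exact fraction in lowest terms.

h'(y) = 3y^2.
h(1) = −9, h'(1) = 3, so y_1 = 1 − (−9)/3 = 4.
h(4) = 54, h'(4) = 48, so y_2 = 4 − 54/48 = 23/8.

23/8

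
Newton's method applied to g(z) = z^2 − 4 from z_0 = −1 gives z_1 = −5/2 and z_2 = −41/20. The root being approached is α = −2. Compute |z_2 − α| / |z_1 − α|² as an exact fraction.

1/5

z_1 − α = −5/2 − (−2) = −5/2 + 2 = −1/2, so |z_1 − α| = 1/2.
z_2 − α = −41/20 − (−2) = −41/20 + 2 = −1/20, so |z_2 − α| = 1/20.
|z_1 − α|² = 1/4.
Ratio = (1/20) / (1/4) = 1/5.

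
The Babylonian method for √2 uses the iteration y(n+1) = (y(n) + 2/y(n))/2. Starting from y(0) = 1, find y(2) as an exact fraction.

y(1) = (1 + 2/1)/2 = 3/2.
y(2) = (3/2 + 2/(3/2))/2 = 17/12.

17/12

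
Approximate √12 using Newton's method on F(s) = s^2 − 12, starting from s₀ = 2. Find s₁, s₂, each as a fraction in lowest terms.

s₁ = 4, s₂ = 7/2

F'(s) = 2s.
F(2) = −8, F'(2) = 4, so s₁ = 2 − (−8)/4 = 4.
F(4) = 4, F'(4) = 8, so s₂ = 4 − 4/8 = 7/2.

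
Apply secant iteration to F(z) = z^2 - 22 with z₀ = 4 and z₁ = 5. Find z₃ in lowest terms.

136/29

F(4) = -6, F(5) = 3. z₂ = 5 - 3·(5 - 4)/(3 - (-6)) = 14/3.
F(5) = 3, F(14/3) = -2/9. z₃ = (14/3) - (-2/9)·((14/3) - 5)/((-2/9) - 3) = 136/29.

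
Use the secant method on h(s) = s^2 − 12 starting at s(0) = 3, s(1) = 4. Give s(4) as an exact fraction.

h(3) = −3, h(4) = 4. s(2) = 4 − 4·(4 − 3)/(4 − (−3)) = 24/7.
h(4) = 4, h(24/7) = −12/49. s(3) = (24/7) − (−12/49)·((24/7) − 4)/((−12/49) − 4) = 45/13.
h(24/7) = −12/49, h(45/13) = −3/169. s(4) = (45/13) − (−3/169)·((45/13) − (24/7))/((−3/169) − (−12/49)) = 724/209.

724/209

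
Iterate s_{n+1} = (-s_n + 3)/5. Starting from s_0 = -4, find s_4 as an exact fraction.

308/625

s_1 = (-(-4) + 3)/5 = 7/5.
s_2 = (-(7/5) + 3)/5 = 8/25.
s_3 = (-(8/25) + 3)/5 = 67/125.
s_4 = (-(67/125) + 3)/5 = 308/625.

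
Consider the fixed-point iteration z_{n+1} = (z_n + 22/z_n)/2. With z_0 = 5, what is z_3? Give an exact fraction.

38878481/8288920

z_1 = (5 + 22/5)/2 = 47/10.
z_2 = (47/10 + 22/(47/10))/2 = 4409/940.
z_3 = (4409/940 + 22/(4409/940))/2 = 38878481/8288920.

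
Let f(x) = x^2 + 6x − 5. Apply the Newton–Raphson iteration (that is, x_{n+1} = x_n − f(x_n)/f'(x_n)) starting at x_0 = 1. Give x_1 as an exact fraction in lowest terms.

f'(x) = 2x + 6.
f(1) = 2, f'(1) = 8, so x_1 = 1 − 2/8 = 3/4.

3/4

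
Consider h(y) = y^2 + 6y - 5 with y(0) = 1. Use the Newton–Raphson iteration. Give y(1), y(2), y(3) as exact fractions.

y(1) = 3/4, y(2) = 89/120, y(3) = 79921/107760

h'(y) = 2y + 6.
h(1) = 2, h'(1) = 8, so y(1) = 1 - 2/8 = 3/4.
h(3/4) = 1/16, h'(3/4) = 15/2, so y(2) = (3/4) - (1/16)/(15/2) = 89/120.
h(89/120) = 1/14400, h'(89/120) = 449/60, so y(3) = (89/120) - (1/14400)/(449/60) = 79921/107760.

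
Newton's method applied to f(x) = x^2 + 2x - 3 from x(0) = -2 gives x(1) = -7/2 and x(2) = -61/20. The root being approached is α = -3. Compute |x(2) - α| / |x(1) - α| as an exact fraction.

x(1) - α = -7/2 - (-3) = -7/2 + 3 = -1/2, so |x(1) - α| = 1/2.
x(2) - α = -61/20 - (-3) = -61/20 + 3 = -1/20, so |x(2) - α| = 1/20.
Ratio = (1/20) / (1/2) = 1/10.

1/10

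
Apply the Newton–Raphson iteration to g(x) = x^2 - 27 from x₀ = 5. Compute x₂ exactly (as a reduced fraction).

1351/260

g'(x) = 2x.
g(5) = -2, g'(5) = 10, so x₁ = 5 - (-2)/10 = 26/5.
g(26/5) = 1/25, g'(26/5) = 52/5, so x₂ = (26/5) - (1/25)/(52/5) = 1351/260.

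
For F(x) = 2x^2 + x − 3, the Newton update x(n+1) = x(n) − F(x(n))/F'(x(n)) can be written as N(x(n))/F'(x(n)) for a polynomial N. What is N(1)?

5

F'(x) = 4x + 1.
N(x) = x·F'(x) − F(x) = x·(4x + 1) − (2x^2 + x − 3) = 2x^2 + 3.
N(1) = 5.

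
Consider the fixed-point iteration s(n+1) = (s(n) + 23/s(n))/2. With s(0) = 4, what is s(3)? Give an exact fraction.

s(1) = (4 + 23/4)/2 = 39/8.
s(2) = (39/8 + 23/(39/8))/2 = 2993/624.
s(3) = (2993/624 + 23/(2993/624))/2 = 17913697/3735264.

17913697/3735264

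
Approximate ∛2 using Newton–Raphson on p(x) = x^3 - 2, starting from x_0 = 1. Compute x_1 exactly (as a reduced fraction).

p'(x) = 3x^2.
p(1) = -1, p'(1) = 3, so x_1 = 1 - (-1)/3 = 4/3.

4/3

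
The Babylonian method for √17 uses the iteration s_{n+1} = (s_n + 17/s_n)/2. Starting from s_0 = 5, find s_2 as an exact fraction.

s_1 = (5 + 17/5)/2 = 21/5.
s_2 = (21/5 + 17/(21/5))/2 = 433/105.

433/105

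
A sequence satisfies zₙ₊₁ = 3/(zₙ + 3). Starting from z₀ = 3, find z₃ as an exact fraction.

z₁ = 3/(3 + 3) = 1/2.
z₂ = 3/(1/2 + 3) = 6/7.
z₃ = 3/(6/7 + 3) = 7/9.

7/9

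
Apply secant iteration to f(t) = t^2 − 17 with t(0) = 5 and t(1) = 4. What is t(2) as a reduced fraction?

37/9

f(5) = 8, f(4) = −1. t(2) = 4 − (−1)·(4 − 5)/((−1) − 8) = 37/9.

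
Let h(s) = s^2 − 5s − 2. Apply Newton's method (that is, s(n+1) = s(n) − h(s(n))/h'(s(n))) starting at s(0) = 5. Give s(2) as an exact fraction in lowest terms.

h'(s) = 2s − 5.
h(5) = −2, h'(5) = 5, so s(1) = 5 − (−2)/5 = 27/5.
h(27/5) = 4/25, h'(27/5) = 29/5, so s(2) = (27/5) − (4/25)/(29/5) = 779/145.

779/145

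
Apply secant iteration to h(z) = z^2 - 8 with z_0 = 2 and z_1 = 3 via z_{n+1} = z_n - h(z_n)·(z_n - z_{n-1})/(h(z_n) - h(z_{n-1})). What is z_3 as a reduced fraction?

82/29

h(2) = -4, h(3) = 1. z_2 = 3 - 1·(3 - 2)/(1 - (-4)) = 14/5.
h(3) = 1, h(14/5) = -4/25. z_3 = (14/5) - (-4/25)·((14/5) - 3)/((-4/25) - 1) = 82/29.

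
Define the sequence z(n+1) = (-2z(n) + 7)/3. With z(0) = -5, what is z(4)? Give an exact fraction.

z(1) = (-2·(-5) + 7)/3 = 17/3.
z(2) = (-2·(17/3) + 7)/3 = -13/9.
z(3) = (-2·(-13/9) + 7)/3 = 89/27.
z(4) = (-2·(89/27) + 7)/3 = 11/81.

11/81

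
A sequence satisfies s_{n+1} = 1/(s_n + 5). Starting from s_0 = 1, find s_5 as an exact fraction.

s_1 = 1/(1 + 5) = 1/6.
s_2 = 1/(1/6 + 5) = 6/31.
s_3 = 1/(6/31 + 5) = 31/161.
s_4 = 1/(31/161 + 5) = 161/836.
s_5 = 1/(161/836 + 5) = 836/4341.

836/4341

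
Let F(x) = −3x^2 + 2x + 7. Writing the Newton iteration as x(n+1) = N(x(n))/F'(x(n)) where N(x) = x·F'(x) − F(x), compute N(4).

F'(x) = −6x + 2.
N(x) = x·F'(x) − F(x) = x·(−6x + 2) − (−3x^2 + 2x + 7) = −3x^2 − 7.
N(4) = −55.

−55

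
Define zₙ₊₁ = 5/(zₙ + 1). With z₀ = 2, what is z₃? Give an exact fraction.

40/23

z₁ = 5/(2 + 1) = 5/3.
z₂ = 5/(5/3 + 1) = 15/8.
z₃ = 5/(15/8 + 1) = 40/23.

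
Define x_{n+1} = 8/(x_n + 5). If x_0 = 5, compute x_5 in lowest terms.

x_1 = 8/(5 + 5) = 4/5.
x_2 = 8/(4/5 + 5) = 40/29.
x_3 = 8/(40/29 + 5) = 232/185.
x_4 = 8/(232/185 + 5) = 1480/1157.
x_5 = 8/(1480/1157 + 5) = 9256/7265.

9256/7265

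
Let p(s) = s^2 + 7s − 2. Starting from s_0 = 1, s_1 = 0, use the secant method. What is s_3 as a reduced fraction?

8/29

p(1) = 6, p(0) = −2. s_2 = 0 − (−2)·(0 − 1)/((−2) − 6) = 1/4.
p(0) = −2, p(1/4) = −3/16. s_3 = (1/4) − (−3/16)·((1/4) − 0)/((−3/16) − (−2)) = 8/29.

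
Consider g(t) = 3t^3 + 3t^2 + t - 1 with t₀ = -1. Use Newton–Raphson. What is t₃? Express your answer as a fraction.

g'(t) = 9t^2 + 6t + 1.
g(-1) = -2, g'(-1) = 4, so t₁ = (-1) - (-2)/4 = -1/2.
g(-1/2) = -9/8, g'(-1/2) = 1/4, so t₂ = (-1/2) - (-9/8)/(1/4) = 4.
g(4) = 243, g'(4) = 169, so t₃ = 4 - 243/169 = 433/169.

433/169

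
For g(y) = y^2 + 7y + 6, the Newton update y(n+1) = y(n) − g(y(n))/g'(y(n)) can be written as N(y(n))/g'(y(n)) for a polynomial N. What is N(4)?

10

g'(y) = 2y + 7.
N(y) = y·g'(y) − g(y) = y·(2y + 7) − (y^2 + 7y + 6) = y^2 − 6.
N(4) = 10.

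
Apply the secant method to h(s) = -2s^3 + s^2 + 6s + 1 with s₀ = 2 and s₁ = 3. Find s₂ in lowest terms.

55/27

h(2) = 1, h(3) = -26. s₂ = 3 - (-26)·(3 - 2)/((-26) - 1) = 55/27.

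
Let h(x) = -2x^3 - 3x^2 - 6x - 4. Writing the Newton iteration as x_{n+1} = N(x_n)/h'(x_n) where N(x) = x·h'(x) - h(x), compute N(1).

h'(x) = -6x^2 - 6x - 6.
N(x) = x·h'(x) - h(x) = x·(-6x^2 - 6x - 6) - (-2x^3 - 3x^2 - 6x - 4) = -4x^3 - 3x^2 + 4.
N(1) = -3.

-3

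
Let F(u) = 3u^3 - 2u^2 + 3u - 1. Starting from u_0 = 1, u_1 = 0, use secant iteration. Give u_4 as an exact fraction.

29216/78035

F(1) = 3, F(0) = -1. u_2 = 0 - (-1)·(0 - 1)/((-1) - 3) = 1/4.
F(0) = -1, F(1/4) = -21/64. u_3 = (1/4) - (-21/64)·((1/4) - 0)/((-21/64) - (-1)) = 16/43.
F(1/4) = -21/64, F(16/43) = -483/79507. u_4 = (16/43) - (-483/79507)·((16/43) - (1/4))/((-483/79507) - (-21/64)) = 29216/78035.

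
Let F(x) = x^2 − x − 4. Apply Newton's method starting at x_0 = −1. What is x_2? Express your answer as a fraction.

−61/39

F'(x) = 2x − 1.
F(−1) = −2, F'(−1) = −3, so x_1 = (−1) − (−2)/(−3) = −5/3.
F(−5/3) = 4/9, F'(−5/3) = −13/3, so x_2 = (−5/3) − (4/9)/(−13/3) = −61/39.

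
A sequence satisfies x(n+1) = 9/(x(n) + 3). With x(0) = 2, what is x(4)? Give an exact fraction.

13/7

x(1) = 9/(2 + 3) = 9/5.
x(2) = 9/(9/5 + 3) = 15/8.
x(3) = 9/(15/8 + 3) = 24/13.
x(4) = 9/(24/13 + 3) = 13/7.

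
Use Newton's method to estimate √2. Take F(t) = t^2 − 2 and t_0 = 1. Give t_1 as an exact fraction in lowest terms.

F'(t) = 2t.
F(1) = −1, F'(1) = 2, so t_1 = 1 − (−1)/2 = 3/2.

3/2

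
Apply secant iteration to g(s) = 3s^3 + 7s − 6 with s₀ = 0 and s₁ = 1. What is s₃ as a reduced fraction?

111/161

g(0) = −6, g(1) = 4. s₂ = 1 − 4·(1 − 0)/(4 − (−6)) = 3/5.
g(1) = 4, g(3/5) = −144/125. s₃ = (3/5) − (−144/125)·((3/5) − 1)/((−144/125) − 4) = 111/161.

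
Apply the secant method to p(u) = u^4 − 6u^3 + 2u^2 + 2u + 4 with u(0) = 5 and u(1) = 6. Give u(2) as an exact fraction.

806/149

p(5) = −61, p(6) = 88. u(2) = 6 − 88·(6 − 5)/(88 − (−61)) = 806/149.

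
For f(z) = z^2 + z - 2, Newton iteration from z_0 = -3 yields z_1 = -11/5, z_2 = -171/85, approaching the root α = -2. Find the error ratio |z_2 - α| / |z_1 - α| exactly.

z_1 - α = -11/5 - (-2) = -11/5 + 2 = -1/5, so |z_1 - α| = 1/5.
z_2 - α = -171/85 - (-2) = -171/85 + 2 = -1/85, so |z_2 - α| = 1/85.
Ratio = (1/85) / (1/5) = 1/17.

1/17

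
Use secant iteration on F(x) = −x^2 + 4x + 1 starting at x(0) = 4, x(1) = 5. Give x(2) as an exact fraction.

21/5

F(4) = 1, F(5) = −4. x(2) = 5 − (−4)·(5 − 4)/((−4) − 1) = 21/5.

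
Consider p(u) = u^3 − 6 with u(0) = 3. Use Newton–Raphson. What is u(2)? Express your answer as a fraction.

p'(u) = 3u^2.
p(3) = 21, p'(3) = 27, so u(1) = 3 − 21/27 = 20/9.
p(20/9) = 3626/729, p'(20/9) = 400/27, so u(2) = (20/9) − (3626/729)/(400/27) = 10187/5400.

10187/5400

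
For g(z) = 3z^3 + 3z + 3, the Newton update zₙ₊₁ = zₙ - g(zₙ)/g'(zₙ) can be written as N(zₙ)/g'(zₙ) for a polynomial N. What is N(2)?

g'(z) = 9z^2 + 3.
N(z) = z·g'(z) - g(z) = z·(9z^2 + 3) - (3z^3 + 3z + 3) = 6z^3 - 3.
N(2) = 45.

45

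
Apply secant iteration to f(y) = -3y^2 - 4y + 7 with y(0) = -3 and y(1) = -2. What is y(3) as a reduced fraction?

-227/97

f(-3) = -8, f(-2) = 3. y(2) = (-2) - 3·((-2) - (-3))/(3 - (-8)) = -25/11.
f(-2) = 3, f(-25/11) = 72/121. y(3) = (-25/11) - (72/121)·((-25/11) - (-2))/((72/121) - 3) = -227/97.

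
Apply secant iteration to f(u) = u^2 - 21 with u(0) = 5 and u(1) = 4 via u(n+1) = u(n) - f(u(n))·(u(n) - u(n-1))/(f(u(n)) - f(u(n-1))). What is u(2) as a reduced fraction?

f(5) = 4, f(4) = -5. u(2) = 4 - (-5)·(4 - 5)/((-5) - 4) = 41/9.

41/9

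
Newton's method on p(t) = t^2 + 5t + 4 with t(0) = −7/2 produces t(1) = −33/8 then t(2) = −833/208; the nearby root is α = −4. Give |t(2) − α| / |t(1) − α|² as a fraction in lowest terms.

4/13

t(1) − α = −33/8 − (−4) = −33/8 + 4 = −1/8, so |t(1) − α| = 1/8.
t(2) − α = −833/208 − (−4) = −833/208 + 4 = −1/208, so |t(2) − α| = 1/208.
|t(1) − α|² = 1/64.
Ratio = (1/208) / (1/64) = 4/13.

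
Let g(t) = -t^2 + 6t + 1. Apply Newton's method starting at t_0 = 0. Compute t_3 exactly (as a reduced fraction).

g'(t) = -2t + 6.
g(0) = 1, g'(0) = 6, so t_1 = 0 - 1/6 = -1/6.
g(-1/6) = -1/36, g'(-1/6) = 19/3, so t_2 = (-1/6) - (-1/36)/(19/3) = -37/228.
g(-37/228) = -1/51984, g'(-37/228) = 721/114, so t_3 = (-37/228) - (-1/51984)/(721/114) = -53353/328776.

-53353/328776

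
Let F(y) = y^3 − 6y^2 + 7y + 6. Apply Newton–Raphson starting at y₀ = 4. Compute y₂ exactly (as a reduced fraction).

4702/1309

F'(y) = 3y^2 − 12y + 7.
F(4) = 2, F'(4) = 7, so y₁ = 4 − 2/7 = 26/7.
F(26/7) = 160/343, F'(26/7) = 187/49, so y₂ = (26/7) − (160/343)/(187/49) = 4702/1309.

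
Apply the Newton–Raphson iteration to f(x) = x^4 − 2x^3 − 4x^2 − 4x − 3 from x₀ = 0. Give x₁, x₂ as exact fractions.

f'(x) = 4x^3 − 6x^2 − 8x − 4.
f(0) = −3, f'(0) = −4, so x₁ = 0 − (−3)/(−4) = −3/4.
f(−3/4) = −279/256, f'(−3/4) = −49/16, so x₂ = (−3/4) − (−279/256)/(−49/16) = −867/784.

x₁ = −3/4, x₂ = −867/784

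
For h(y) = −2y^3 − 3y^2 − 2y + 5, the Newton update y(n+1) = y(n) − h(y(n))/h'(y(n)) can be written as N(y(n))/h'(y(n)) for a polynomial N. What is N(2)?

h'(y) = −6y^2 − 6y − 2.
N(y) = y·h'(y) − h(y) = y·(−6y^2 − 6y − 2) − (−2y^3 − 3y^2 − 2y + 5) = −4y^3 − 3y^2 − 5.
N(2) = −49.

−49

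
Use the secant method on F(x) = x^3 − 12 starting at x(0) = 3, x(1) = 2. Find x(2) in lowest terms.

F(3) = 15, F(2) = −4. x(2) = 2 − (−4)·(2 − 3)/((−4) − 15) = 42/19.

42/19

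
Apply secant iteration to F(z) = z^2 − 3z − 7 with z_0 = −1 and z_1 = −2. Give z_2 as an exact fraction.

−3/2

F(−1) = −3, F(−2) = 3. z_2 = (−2) − 3·((−2) − (−1))/(3 − (−3)) = −3/2.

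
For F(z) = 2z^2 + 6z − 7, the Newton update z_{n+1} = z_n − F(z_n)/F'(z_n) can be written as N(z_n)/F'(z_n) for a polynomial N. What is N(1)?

9

F'(z) = 4z + 6.
N(z) = z·F'(z) − F(z) = z·(4z + 6) − (2z^2 + 6z − 7) = 2z^2 + 7.
N(1) = 9.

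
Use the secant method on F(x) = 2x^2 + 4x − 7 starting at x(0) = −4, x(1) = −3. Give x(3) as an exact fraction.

F(−4) = 9, F(−3) = −1. x(2) = (−3) − (−1)·((−3) − (−4))/((−1) − 9) = −31/10.
F(−3) = −1, F(−31/10) = −9/50. x(3) = (−31/10) − (−9/50)·((−31/10) − (−3))/((−9/50) − (−1)) = −128/41.

−128/41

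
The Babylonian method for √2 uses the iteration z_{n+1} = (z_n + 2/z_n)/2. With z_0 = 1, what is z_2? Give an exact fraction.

17/12

z_1 = (1 + 2/1)/2 = 3/2.
z_2 = (3/2 + 2/(3/2))/2 = 17/12.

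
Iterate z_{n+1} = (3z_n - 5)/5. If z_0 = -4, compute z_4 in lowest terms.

z_1 = (3·(-4) - 5)/5 = -17/5.
z_2 = (3·(-17/5) - 5)/5 = -76/25.
z_3 = (3·(-76/25) - 5)/5 = -353/125.
z_4 = (3·(-353/125) - 5)/5 = -1684/625.

-1684/625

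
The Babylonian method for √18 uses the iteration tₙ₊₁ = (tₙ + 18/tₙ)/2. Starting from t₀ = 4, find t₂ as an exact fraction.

577/136

t₁ = (4 + 18/4)/2 = 17/4.
t₂ = (17/4 + 18/(17/4))/2 = 577/136.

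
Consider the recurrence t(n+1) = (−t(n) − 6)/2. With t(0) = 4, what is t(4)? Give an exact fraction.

−13/8

t(1) = (−4 − 6)/2 = −5.
t(2) = (−(−5) − 6)/2 = −1/2.
t(3) = (−(−1/2) − 6)/2 = −11/4.
t(4) = (−(−11/4) − 6)/2 = −13/8.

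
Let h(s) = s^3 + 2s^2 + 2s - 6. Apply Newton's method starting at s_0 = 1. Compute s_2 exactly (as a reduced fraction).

4087/3699

h'(s) = 3s^2 + 4s + 2.
h(1) = -1, h'(1) = 9, so s_1 = 1 - (-1)/9 = 10/9.
h(10/9) = 46/729, h'(10/9) = 274/27, so s_2 = (10/9) - (46/729)/(274/27) = 4087/3699.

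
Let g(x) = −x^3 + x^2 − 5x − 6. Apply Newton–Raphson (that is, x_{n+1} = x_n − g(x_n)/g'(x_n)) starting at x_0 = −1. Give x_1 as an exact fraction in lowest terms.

g'(x) = −3x^2 + 2x − 5.
g(−1) = 1, g'(−1) = −10, so x_1 = (−1) − 1/(−10) = −9/10.

−9/10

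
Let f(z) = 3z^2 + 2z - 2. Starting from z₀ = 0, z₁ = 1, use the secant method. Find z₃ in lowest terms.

f(0) = -2, f(1) = 3. z₂ = 1 - 3·(1 - 0)/(3 - (-2)) = 2/5.
f(1) = 3, f(2/5) = -18/25. z₃ = (2/5) - (-18/25)·((2/5) - 1)/((-18/25) - 3) = 16/31.

16/31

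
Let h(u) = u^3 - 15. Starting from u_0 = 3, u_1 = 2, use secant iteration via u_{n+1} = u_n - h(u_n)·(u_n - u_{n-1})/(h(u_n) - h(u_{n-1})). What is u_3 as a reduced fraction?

12885/5179

h(3) = 12, h(2) = -7. u_2 = 2 - (-7)·(2 - 3)/((-7) - 12) = 45/19.
h(2) = -7, h(45/19) = -11760/6859. u_3 = (45/19) - (-11760/6859)·((45/19) - 2)/((-11760/6859) - (-7)) = 12885/5179.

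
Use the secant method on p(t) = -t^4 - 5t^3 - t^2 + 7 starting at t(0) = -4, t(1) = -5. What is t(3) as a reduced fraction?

-24542061/5064019

p(-4) = 55, p(-5) = -18. t(2) = (-5) - (-18)·((-5) - (-4))/((-18) - 55) = -347/73.
p(-5) = -18, p(-347/73) = 309202740/28398241. t(3) = (-347/73) - (309202740/28398241)·((-347/73) - (-5))/((309202740/28398241) - (-18)) = -24542061/5064019.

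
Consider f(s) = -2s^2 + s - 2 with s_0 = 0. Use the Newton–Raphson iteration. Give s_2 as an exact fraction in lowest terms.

f'(s) = -4s + 1.
f(0) = -2, f'(0) = 1, so s_1 = 0 - (-2)/1 = 2.
f(2) = -8, f'(2) = -7, so s_2 = 2 - (-8)/(-7) = 6/7.

6/7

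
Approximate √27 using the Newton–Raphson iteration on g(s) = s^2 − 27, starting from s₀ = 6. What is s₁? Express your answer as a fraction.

g'(s) = 2s.
g(6) = 9, g'(6) = 12, so s₁ = 6 − 9/12 = 21/4.

21/4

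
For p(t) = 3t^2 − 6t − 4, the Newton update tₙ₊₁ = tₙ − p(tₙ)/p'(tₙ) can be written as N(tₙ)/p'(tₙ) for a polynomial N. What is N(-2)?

p'(t) = 6t − 6.
N(t) = t·p'(t) − p(t) = t·(6t − 6) − (3t^2 − 6t − 4) = 3t^2 + 4.
N(-2) = 16.

16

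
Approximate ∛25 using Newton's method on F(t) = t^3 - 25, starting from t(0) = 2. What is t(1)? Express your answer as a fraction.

41/12

F'(t) = 3t^2.
F(2) = -17, F'(2) = 12, so t(1) = 2 - (-17)/12 = 41/12.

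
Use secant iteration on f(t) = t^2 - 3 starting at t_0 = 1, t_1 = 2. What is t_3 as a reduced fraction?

f(1) = -2, f(2) = 1. t_2 = 2 - 1·(2 - 1)/(1 - (-2)) = 5/3.
f(2) = 1, f(5/3) = -2/9. t_3 = (5/3) - (-2/9)·((5/3) - 2)/((-2/9) - 1) = 19/11.

19/11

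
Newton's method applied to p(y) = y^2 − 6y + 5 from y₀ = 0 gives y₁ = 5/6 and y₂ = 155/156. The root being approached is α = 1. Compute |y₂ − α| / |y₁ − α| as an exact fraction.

y₁ − α = 5/6 − 1 = −1/6, so |y₁ − α| = 1/6.
y₂ − α = 155/156 − 1 = −1/156, so |y₂ − α| = 1/156.
Ratio = (1/156) / (1/6) = 1/26.

1/26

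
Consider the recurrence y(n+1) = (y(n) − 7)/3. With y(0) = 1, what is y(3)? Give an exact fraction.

y(1) = (1 − 7)/3 = −2.
y(2) = ((−2) − 7)/3 = −3.
y(3) = ((−3) − 7)/3 = −10/3.

−10/3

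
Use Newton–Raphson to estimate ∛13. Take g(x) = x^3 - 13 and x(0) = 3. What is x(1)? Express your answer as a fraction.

g'(x) = 3x^2.
g(3) = 14, g'(3) = 27, so x(1) = 3 - 14/27 = 67/27.

67/27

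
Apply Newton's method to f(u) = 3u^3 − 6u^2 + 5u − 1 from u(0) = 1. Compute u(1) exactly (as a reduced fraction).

f'(u) = 9u^2 − 12u + 5.
f(1) = 1, f'(1) = 2, so u(1) = 1 − 1/2 = 1/2.

1/2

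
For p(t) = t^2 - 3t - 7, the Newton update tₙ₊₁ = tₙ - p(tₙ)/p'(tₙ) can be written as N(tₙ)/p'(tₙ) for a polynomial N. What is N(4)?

p'(t) = 2t - 3.
N(t) = t·p'(t) - p(t) = t·(2t - 3) - (t^2 - 3t - 7) = t^2 + 7.
N(4) = 23.

23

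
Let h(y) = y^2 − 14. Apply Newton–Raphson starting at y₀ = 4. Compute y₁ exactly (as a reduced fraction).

h'(y) = 2y.
h(4) = 2, h'(4) = 8, so y₁ = 4 − 2/8 = 15/4.

15/4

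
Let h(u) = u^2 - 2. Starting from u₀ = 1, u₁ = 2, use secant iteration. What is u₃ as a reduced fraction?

7/5

h(1) = -1, h(2) = 2. u₂ = 2 - 2·(2 - 1)/(2 - (-1)) = 4/3.
h(2) = 2, h(4/3) = -2/9. u₃ = (4/3) - (-2/9)·((4/3) - 2)/((-2/9) - 2) = 7/5.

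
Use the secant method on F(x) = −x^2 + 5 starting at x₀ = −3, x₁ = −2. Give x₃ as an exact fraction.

−47/21

F(−3) = −4, F(−2) = 1. x₂ = (−2) − 1·((−2) − (−3))/(1 − (−4)) = −11/5.
F(−2) = 1, F(−11/5) = 4/25. x₃ = (−11/5) − (4/25)·((−11/5) − (−2))/((4/25) − 1) = −47/21.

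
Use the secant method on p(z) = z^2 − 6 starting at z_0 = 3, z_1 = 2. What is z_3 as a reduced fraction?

27/11

p(3) = 3, p(2) = −2. z_2 = 2 − (−2)·(2 − 3)/((−2) − 3) = 12/5.
p(2) = −2, p(12/5) = −6/25. z_3 = (12/5) − (−6/25)·((12/5) − 2)/((−6/25) − (−2)) = 27/11.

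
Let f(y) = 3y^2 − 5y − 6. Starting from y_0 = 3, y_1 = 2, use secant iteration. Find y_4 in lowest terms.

4902/1981

f(3) = 6, f(2) = −4. y_2 = 2 − (−4)·(2 − 3)/((−4) − 6) = 12/5.
f(2) = −4, f(12/5) = −18/25. y_3 = (12/5) − (−18/25)·((12/5) − 2)/((−18/25) − (−4)) = 102/41.
f(12/5) = −18/25, f(102/41) = 216/1681. y_4 = (102/41) − (216/1681)·((102/41) − (12/5))/((216/1681) − (−18/25)) = 4902/1981.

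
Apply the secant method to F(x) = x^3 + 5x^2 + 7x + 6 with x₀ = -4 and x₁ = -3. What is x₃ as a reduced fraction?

-174/49

F(-4) = -6, F(-3) = 3. x₂ = (-3) - 3·((-3) - (-4))/(3 - (-6)) = -10/3.
F(-3) = 3, F(-10/3) = 32/27. x₃ = (-10/3) - (32/27)·((-10/3) - (-3))/((32/27) - 3) = -174/49.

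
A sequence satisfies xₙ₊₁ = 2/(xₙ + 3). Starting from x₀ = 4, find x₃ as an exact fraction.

x₁ = 2/(4 + 3) = 2/7.
x₂ = 2/(2/7 + 3) = 14/23.
x₃ = 2/(14/23 + 3) = 46/83.

46/83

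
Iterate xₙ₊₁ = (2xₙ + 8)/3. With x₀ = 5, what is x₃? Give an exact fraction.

64/9

x₁ = (2·5 + 8)/3 = 6.
x₂ = (2·6 + 8)/3 = 20/3.
x₃ = (2·(20/3) + 8)/3 = 64/9.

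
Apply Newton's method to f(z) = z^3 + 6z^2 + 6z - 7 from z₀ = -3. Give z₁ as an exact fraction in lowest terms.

f'(z) = 3z^2 + 12z + 6.
f(-3) = 2, f'(-3) = -3, so z₁ = (-3) - 2/(-3) = -7/3.

-7/3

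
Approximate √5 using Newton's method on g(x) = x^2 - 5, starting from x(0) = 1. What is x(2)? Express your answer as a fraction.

g'(x) = 2x.
g(1) = -4, g'(1) = 2, so x(1) = 1 - (-4)/2 = 3.
g(3) = 4, g'(3) = 6, so x(2) = 3 - 4/6 = 7/3.

7/3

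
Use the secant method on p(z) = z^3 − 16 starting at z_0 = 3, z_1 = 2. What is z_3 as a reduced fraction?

3376/1327

p(3) = 11, p(2) = −8. z_2 = 2 − (−8)·(2 − 3)/((−8) − 11) = 46/19.
p(2) = −8, p(46/19) = −12408/6859. z_3 = (46/19) − (−12408/6859)·((46/19) − 2)/((−12408/6859) − (−8)) = 3376/1327.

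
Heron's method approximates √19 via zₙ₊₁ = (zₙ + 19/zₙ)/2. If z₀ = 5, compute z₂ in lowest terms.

959/220

z₁ = (5 + 19/5)/2 = 22/5.
z₂ = (22/5 + 19/(22/5))/2 = 959/220.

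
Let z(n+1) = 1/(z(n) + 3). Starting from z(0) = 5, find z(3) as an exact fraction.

z(1) = 1/(5 + 3) = 1/8.
z(2) = 1/(1/8 + 3) = 8/25.
z(3) = 1/(8/25 + 3) = 25/83.

25/83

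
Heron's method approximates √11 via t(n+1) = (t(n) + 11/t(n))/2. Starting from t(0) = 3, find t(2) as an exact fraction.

t(1) = (3 + 11/3)/2 = 10/3.
t(2) = (10/3 + 11/(10/3))/2 = 199/60.

199/60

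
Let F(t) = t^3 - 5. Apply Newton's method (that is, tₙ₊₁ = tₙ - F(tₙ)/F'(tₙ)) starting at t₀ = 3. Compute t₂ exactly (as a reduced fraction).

509173/281961

F'(t) = 3t^2.
F(3) = 22, F'(3) = 27, so t₁ = 3 - 22/27 = 59/27.
F(59/27) = 106964/19683, F'(59/27) = 3481/243, so t₂ = (59/27) - (106964/19683)/(3481/243) = 509173/281961.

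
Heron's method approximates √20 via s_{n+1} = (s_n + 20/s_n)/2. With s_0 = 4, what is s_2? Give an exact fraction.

s_1 = (4 + 20/4)/2 = 9/2.
s_2 = (9/2 + 20/(9/2))/2 = 161/36.

161/36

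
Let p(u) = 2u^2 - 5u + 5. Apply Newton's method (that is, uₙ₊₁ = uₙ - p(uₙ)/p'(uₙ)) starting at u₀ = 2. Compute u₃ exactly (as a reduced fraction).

13/7

p'(u) = 4u - 5.
p(2) = 3, p'(2) = 3, so u₁ = 2 - 3/3 = 1.
p(1) = 2, p'(1) = -1, so u₂ = 1 - 2/(-1) = 3.
p(3) = 8, p'(3) = 7, so u₃ = 3 - 8/7 = 13/7.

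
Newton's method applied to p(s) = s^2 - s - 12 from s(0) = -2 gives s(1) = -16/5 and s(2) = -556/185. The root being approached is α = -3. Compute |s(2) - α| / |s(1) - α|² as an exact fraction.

5/37

s(1) - α = -16/5 - (-3) = -16/5 + 3 = -1/5, so |s(1) - α| = 1/5.
s(2) - α = -556/185 - (-3) = -556/185 + 3 = -1/185, so |s(2) - α| = 1/185.
|s(1) - α|² = 1/25.
Ratio = (1/185) / (1/25) = 5/37.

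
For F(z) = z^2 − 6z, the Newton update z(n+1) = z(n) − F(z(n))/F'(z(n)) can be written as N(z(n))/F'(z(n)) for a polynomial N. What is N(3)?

9

F'(z) = 2z − 6.
N(z) = z·F'(z) − F(z) = z·(2z − 6) − (z^2 − 6z) = z^2.
N(3) = 9.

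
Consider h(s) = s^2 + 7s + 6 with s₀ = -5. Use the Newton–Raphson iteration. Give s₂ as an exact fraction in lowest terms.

h'(s) = 2s + 7.
h(-5) = -4, h'(-5) = -3, so s₁ = (-5) - (-4)/(-3) = -19/3.
h(-19/3) = 16/9, h'(-19/3) = -17/3, so s₂ = (-19/3) - (16/9)/(-17/3) = -307/51.

-307/51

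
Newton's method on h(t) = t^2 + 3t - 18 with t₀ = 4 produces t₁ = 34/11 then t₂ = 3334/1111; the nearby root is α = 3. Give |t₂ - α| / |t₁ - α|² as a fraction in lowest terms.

t₁ - α = 34/11 - 3 = 1/11, so |t₁ - α| = 1/11.
t₂ - α = 3334/1111 - 3 = 1/1111, so |t₂ - α| = 1/1111.
|t₁ - α|² = 1/121.
Ratio = (1/1111) / (1/121) = 11/101.

11/101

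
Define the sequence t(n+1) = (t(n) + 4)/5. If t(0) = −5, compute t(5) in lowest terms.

t(1) = ((−5) + 4)/5 = −1/5.
t(2) = ((−1/5) + 4)/5 = 19/25.
t(3) = ((19/25) + 4)/5 = 119/125.
t(4) = ((119/125) + 4)/5 = 619/625.
t(5) = ((619/625) + 4)/5 = 3119/3125.

3119/3125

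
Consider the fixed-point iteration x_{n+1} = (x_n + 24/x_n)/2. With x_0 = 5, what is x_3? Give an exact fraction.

x_1 = (5 + 24/5)/2 = 49/10.
x_2 = (49/10 + 24/(49/10))/2 = 4801/980.
x_3 = (4801/980 + 24/(4801/980))/2 = 46099201/9409960.

46099201/9409960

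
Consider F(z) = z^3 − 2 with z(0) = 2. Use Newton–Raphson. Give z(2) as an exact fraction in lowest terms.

35/27

F'(z) = 3z^2.
F(2) = 6, F'(2) = 12, so z(1) = 2 − 6/12 = 3/2.
F(3/2) = 11/8, F'(3/2) = 27/4, so z(2) = (3/2) − (11/8)/(27/4) = 35/27.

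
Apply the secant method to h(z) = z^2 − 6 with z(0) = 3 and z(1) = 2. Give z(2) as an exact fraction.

12/5

h(3) = 3, h(2) = −2. z(2) = 2 − (−2)·(2 − 3)/((−2) − 3) = 12/5.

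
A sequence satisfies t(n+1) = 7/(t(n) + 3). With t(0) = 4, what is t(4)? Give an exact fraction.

133/85

t(1) = 7/(4 + 3) = 1.
t(2) = 7/(1 + 3) = 7/4.
t(3) = 7/(7/4 + 3) = 28/19.
t(4) = 7/(28/19 + 3) = 133/85.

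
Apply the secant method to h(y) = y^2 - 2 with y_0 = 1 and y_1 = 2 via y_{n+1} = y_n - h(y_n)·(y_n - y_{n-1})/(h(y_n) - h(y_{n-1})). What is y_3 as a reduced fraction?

7/5

h(1) = -1, h(2) = 2. y_2 = 2 - 2·(2 - 1)/(2 - (-1)) = 4/3.
h(2) = 2, h(4/3) = -2/9. y_3 = (4/3) - (-2/9)·((4/3) - 2)/((-2/9) - 2) = 7/5.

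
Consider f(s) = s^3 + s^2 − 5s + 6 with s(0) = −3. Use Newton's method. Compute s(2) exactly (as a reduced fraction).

f'(s) = 3s^2 + 2s − 5.
f(−3) = 3, f'(−3) = 16, so s(1) = (−3) − 3/16 = −51/16.
f(−51/16) = −1179/4096, f'(−51/16) = 4891/256, so s(2) = (−51/16) − (−1179/4096)/(4891/256) = −124131/39128.

−124131/39128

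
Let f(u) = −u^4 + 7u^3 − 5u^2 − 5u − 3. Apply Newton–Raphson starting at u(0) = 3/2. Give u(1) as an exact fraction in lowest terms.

f'(u) = −4u^3 + 21u^2 − 10u − 5.
f(3/2) = −51/16, f'(3/2) = 55/4, so u(1) = (3/2) − (−51/16)/(55/4) = 381/220.

381/220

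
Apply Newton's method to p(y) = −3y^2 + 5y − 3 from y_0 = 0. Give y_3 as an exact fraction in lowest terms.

3237/3955

p'(y) = −6y + 5.
p(0) = −3, p'(0) = 5, so y_1 = 0 − (−3)/5 = 3/5.
p(3/5) = −27/25, p'(3/5) = 7/5, so y_2 = (3/5) − (−27/25)/(7/5) = 48/35.
p(48/35) = −2187/1225, p'(48/35) = −113/35, so y_3 = (48/35) − (−2187/1225)/(−113/35) = 3237/3955.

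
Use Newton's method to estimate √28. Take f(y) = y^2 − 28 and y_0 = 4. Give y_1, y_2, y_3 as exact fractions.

y_1 = 11/2, y_2 = 233/44, y_3 = 108497/20504

f'(y) = 2y.
f(4) = −12, f'(4) = 8, so y_1 = 4 − (−12)/8 = 11/2.
f(11/2) = 9/4, f'(11/2) = 11, so y_2 = (11/2) − (9/4)/11 = 233/44.
f(233/44) = 81/1936, f'(233/44) = 233/22, so y_3 = (233/44) − (81/1936)/(233/22) = 108497/20504.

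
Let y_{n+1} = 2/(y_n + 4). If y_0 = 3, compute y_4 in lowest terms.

y_1 = 2/(3 + 4) = 2/7.
y_2 = 2/(2/7 + 4) = 7/15.
y_3 = 2/(7/15 + 4) = 30/67.
y_4 = 2/(30/67 + 4) = 67/149.

67/149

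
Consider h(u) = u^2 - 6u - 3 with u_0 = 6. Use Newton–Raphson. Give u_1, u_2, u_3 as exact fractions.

h'(u) = 2u - 6.
h(6) = -3, h'(6) = 6, so u_1 = 6 - (-3)/6 = 13/2.
h(13/2) = 1/4, h'(13/2) = 7, so u_2 = (13/2) - (1/4)/7 = 181/28.
h(181/28) = 1/784, h'(181/28) = 97/14, so u_3 = (181/28) - (1/784)/(97/14) = 35113/5432.

u_1 = 13/2, u_2 = 181/28, u_3 = 35113/5432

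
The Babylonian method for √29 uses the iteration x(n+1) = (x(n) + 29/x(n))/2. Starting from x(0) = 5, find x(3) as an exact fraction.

528527/98145

x(1) = (5 + 29/5)/2 = 27/5.
x(2) = (27/5 + 29/(27/5))/2 = 727/135.
x(3) = (727/135 + 29/(727/135))/2 = 528527/98145.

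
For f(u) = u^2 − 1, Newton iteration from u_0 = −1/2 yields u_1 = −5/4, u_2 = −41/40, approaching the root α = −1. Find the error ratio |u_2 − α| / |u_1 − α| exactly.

u_1 − α = −5/4 − (−1) = −5/4 + 1 = −1/4, so |u_1 − α| = 1/4.
u_2 − α = −41/40 − (−1) = −41/40 + 1 = −1/40, so |u_2 − α| = 1/40.
Ratio = (1/40) / (1/4) = 1/10.

1/10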